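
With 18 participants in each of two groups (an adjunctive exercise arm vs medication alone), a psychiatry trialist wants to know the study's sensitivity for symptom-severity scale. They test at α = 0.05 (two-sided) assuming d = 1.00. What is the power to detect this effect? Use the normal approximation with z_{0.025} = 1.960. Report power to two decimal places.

For two equal groups, power = Φ(d·√(n/2) − z_{α/2}).
d·√(n/2) = 1.00 × √(18/2) = 1.00 × 3.000 = 3.000.
z_β = 3.000 − 1.960 = 1.040.
Power = Φ(1.040) = 0.851.

power ≈ 0.85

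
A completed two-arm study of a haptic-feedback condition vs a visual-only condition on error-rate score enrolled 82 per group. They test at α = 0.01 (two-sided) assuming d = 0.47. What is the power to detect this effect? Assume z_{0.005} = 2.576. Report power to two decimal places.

power ≈ 0.67

For two equal groups, power = Φ(d·√(n/2) − z_{α/2}).
d·√(n/2) = 0.47 × √(82/2) = 0.47 × 6.403 = 3.009.
z_β = 3.009 − 2.576 = 0.433.
Power = Φ(0.433) = 0.668.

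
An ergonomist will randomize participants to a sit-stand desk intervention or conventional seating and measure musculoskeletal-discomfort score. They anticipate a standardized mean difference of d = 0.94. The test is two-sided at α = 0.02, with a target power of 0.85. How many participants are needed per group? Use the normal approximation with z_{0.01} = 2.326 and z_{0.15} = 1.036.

n = 26 per group

For two independent groups with equal n: n = 2·((z_{α/2} + z_β) / d)².
z_{α/2} + z_β = 2.326 + 1.036 = 3.362.
n = 2 × (3.362 / 0.94)² = 2 × 3.577² = 2 × 12.79 = 25.6.
Round up to the next whole participant.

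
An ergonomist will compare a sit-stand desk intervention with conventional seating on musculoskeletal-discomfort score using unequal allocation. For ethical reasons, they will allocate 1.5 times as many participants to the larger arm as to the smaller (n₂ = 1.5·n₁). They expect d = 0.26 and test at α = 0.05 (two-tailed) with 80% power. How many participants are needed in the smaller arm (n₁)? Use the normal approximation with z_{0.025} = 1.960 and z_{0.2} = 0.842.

With allocation ratio k = n₂/n₁ = 1.5, Var(x̄₁−x̄₂) = σ²(1/n₁ + 1/(k·n₁)) = σ²·(k+1)/(k·n₁).
So n₁ = (1 + 1/k)·((z_{α/2} + z_β)/d)² = 1.667 × (2.802/0.26)².
n₁ = 1.667 × 116.14 = 193.6.
Round up: n₁ = 194, giving n₂ = 1.5 × 194 = 291.

n₁ = 194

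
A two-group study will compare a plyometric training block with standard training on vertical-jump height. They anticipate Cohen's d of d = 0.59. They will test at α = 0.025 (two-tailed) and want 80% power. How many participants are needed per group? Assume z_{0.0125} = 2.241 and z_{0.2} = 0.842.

For two independent groups with equal n: n = 2·((z_{α/2} + z_β) / d)².
z_{α/2} + z_β = 2.241 + 0.842 = 3.083.
n = 2 × (3.083 / 0.59)² = 2 × 5.225² = 2 × 27.31 = 54.6.
Round up to the next whole participant.

n = 55 per group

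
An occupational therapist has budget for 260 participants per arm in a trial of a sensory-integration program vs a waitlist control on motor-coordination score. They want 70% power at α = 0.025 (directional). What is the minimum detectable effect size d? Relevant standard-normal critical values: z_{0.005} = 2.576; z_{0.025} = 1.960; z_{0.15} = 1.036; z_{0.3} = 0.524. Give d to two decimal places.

d_min ≈ 0.22

For two independent groups of n = 260 each: d_min = (z_{α} + z_β)·√(2/n).
z-sum = 1.960 + 0.524 = 2.484.
d_min = 2.484 × √(2/260) = 2.484 × 0.0877 = 0.218.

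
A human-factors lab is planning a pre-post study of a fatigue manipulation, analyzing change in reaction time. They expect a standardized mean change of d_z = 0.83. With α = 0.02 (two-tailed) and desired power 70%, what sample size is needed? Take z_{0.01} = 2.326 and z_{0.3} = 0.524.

For a paired (one-sample on differences) test: n = ((z_{α/2} + z_β) / d)².
z_{α/2} + z_β = 2.326 + 0.524 = 2.850.
n = (2.850 / 0.83)² = 3.434² = 11.79.
Round up.

n = 12 pairs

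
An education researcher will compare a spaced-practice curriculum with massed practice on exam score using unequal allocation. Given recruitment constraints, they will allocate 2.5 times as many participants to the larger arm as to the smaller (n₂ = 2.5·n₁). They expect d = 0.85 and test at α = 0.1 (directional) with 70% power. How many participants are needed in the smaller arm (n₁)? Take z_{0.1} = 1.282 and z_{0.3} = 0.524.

With allocation ratio k = n₂/n₁ = 2.5, Var(x̄₁−x̄₂) = σ²(1/n₁ + 1/(k·n₁)) = σ²·(k+1)/(k·n₁).
So n₁ = (1 + 1/k)·((z_{α} + z_β)/d)² = 1.400 × (1.806/0.85)².
n₁ = 1.400 × 4.51 = 6.3.
Round up: n₁ = 7, giving n₂ = ⌈2.5 × 7⌉ = ⌈17.5⌉ = 18.

n₁ = 7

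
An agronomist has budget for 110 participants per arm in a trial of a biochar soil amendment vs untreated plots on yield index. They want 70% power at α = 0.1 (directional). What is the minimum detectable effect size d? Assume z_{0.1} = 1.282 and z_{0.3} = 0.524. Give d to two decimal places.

For two independent groups of n = 110 each: d_min = (z_{α} + z_β)·√(2/n).
z-sum = 1.282 + 0.524 = 1.806.
d_min = 1.806 × √(2/110) = 1.806 × 0.1348 = 0.244.

d_min ≈ 0.24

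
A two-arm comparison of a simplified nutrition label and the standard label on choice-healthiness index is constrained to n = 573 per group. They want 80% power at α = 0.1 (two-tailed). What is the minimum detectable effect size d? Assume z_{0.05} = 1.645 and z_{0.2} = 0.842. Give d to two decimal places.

d_min ≈ 0.15

For two independent groups of n = 573 each: d_min = (z_{α/2} + z_β)·√(2/n).
z-sum = 1.645 + 0.842 = 2.487.
d_min = 2.487 × √(2/573) = 2.487 × 0.0591 = 0.147.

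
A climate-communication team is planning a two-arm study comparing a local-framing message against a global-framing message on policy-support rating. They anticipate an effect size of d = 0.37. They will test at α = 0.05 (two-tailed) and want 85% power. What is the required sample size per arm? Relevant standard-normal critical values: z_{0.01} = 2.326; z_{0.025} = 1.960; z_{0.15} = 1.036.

n = 132 per group

For two independent groups with equal n: n = 2·((z_{α/2} + z_β) / d)².
z_{α/2} + z_β = 1.960 + 1.036 = 2.996.
n = 2 × (2.996 / 0.37)² = 2 × 8.097² = 2 × 65.57 = 131.1.
Round up to the next whole participant.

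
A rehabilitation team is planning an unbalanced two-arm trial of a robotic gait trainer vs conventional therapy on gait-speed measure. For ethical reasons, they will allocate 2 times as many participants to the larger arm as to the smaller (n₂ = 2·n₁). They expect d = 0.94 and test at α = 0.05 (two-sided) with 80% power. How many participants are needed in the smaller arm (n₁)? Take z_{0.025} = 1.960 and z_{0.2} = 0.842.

With allocation ratio k = n₂/n₁ = 2, Var(x̄₁−x̄₂) = σ²(1/n₁ + 1/(k·n₁)) = σ²·(k+1)/(k·n₁).
So n₁ = (1 + 1/k)·((z_{α/2} + z_β)/d)² = 1.500 × (2.802/0.94)².
n₁ = 1.500 × 8.89 = 13.3.
Round up: n₁ = 14, giving n₂ = 2 × 14 = 28.

n₁ = 14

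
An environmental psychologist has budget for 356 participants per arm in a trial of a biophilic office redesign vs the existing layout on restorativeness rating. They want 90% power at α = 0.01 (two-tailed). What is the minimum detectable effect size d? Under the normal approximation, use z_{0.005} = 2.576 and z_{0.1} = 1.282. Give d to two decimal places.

For two independent groups of n = 356 each: d_min = (z_{α/2} + z_β)·√(2/n).
z-sum = 2.576 + 1.282 = 3.858.
d_min = 3.858 × √(2/356) = 3.858 × 0.0750 = 0.289.

d_min ≈ 0.29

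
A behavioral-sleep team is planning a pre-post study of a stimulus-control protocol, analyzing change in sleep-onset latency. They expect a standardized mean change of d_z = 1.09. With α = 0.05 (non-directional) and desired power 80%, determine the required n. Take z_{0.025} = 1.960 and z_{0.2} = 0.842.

n = 7 pairs

For a paired (one-sample on differences) test: n = ((z_{α/2} + z_β) / d)².
z_{α/2} + z_β = 1.960 + 0.842 = 2.802.
n = (2.802 / 1.09)² = 2.571² = 6.61.
Round up.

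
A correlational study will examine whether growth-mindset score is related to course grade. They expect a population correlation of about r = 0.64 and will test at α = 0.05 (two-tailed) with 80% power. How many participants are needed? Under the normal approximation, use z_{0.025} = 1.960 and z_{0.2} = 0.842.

n = 17

Fisher's z: C = ½·ln((1+r)/(1−r)) = ½·ln(4.5556) = 0.7582.
n = ((z_{α/2} + z_β)/C)² + 3.
(1.960 + 0.842) / 0.7582 = 2.802 / 0.7582 = 3.696.
n = 3.696² + 3 = 13.66 + 3 = 16.7.
Round up.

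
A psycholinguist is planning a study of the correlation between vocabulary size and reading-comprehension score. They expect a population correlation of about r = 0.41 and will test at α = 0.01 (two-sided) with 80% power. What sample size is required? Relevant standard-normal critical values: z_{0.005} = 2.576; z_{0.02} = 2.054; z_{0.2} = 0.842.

n = 65

Fisher's z: C = ½·ln((1+r)/(1−r)) = ½·ln(2.3898) = 0.4356.
n = ((z_{α/2} + z_β)/C)² + 3.
(2.576 + 0.842) / 0.4356 = 3.418 / 0.4356 = 7.847.
n = 7.847² + 3 = 61.57 + 3 = 64.6.
Round up.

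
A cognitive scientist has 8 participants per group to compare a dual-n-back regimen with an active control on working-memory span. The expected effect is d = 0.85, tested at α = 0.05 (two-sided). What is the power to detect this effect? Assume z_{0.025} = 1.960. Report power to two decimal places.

For two equal groups, power = Φ(d·√(n/2) − z_{α/2}).
d·√(n/2) = 0.85 × √(8/2) = 0.85 × 2.000 = 1.700.
z_β = 1.700 − 1.960 = -0.260.
Power = Φ(-0.260) = 0.397.

power ≈ 0.40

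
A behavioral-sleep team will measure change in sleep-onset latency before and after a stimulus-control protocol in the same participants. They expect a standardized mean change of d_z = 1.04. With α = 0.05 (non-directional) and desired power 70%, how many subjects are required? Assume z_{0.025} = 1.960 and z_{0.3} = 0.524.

n = 6 pairs

For a paired (one-sample on differences) test: n = ((z_{α/2} + z_β) / d)².
z_{α/2} + z_β = 1.960 + 0.524 = 2.484.
n = (2.484 / 1.04)² = 2.388² = 5.70.
Round up.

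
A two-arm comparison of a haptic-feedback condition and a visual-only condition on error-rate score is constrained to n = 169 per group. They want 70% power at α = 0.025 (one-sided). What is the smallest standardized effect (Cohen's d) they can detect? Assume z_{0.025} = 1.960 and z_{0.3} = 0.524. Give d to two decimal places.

For two independent groups of n = 169 each: d_min = (z_{α} + z_β)·√(2/n).
z-sum = 1.960 + 0.524 = 2.484.
d_min = 2.484 × √(2/169) = 2.484 × 0.1088 = 0.270.

d_min ≈ 0.27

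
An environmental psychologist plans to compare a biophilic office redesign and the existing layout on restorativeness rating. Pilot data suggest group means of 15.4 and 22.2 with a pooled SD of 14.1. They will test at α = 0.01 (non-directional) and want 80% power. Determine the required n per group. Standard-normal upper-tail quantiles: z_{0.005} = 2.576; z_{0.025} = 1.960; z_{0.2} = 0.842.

Cohen's d = |M₁ − M₂| / SD_pooled = |15.4 − 22.2| / 14.1 = 6.8 / 14.1 = 0.482.
For two independent groups with equal n: n = 2·((z_{α/2} + z_β) / d)².
z_{α/2} + z_β = 2.576 + 0.842 = 3.418.
n = 2 × (3.418 / 0.482)² = 2 × 7.091² = 2 × 50.29 = 100.6.
Round up to the next whole participant.

n = 101 per group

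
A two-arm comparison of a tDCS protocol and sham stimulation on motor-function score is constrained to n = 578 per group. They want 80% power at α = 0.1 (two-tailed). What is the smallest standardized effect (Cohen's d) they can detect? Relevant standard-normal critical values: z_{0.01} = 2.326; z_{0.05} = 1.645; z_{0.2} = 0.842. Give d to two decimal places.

d_min ≈ 0.15

For two independent groups of n = 578 each: d_min = (z_{α/2} + z_β)·√(2/n).
z-sum = 1.645 + 0.842 = 2.487.
d_min = 2.487 × √(2/578) = 2.487 × 0.0588 = 0.146.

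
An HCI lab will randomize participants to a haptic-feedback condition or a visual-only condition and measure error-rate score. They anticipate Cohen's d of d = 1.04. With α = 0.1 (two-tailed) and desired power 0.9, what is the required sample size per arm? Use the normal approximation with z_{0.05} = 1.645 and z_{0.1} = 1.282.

For two independent groups with equal n: n = 2·((z_{α/2} + z_β) / d)².
z_{α/2} + z_β = 1.645 + 1.282 = 2.927.
n = 2 × (2.927 / 1.04)² = 2 × 2.814² = 2 × 7.92 = 15.8.
Round up to the next whole participant.

n = 16 per group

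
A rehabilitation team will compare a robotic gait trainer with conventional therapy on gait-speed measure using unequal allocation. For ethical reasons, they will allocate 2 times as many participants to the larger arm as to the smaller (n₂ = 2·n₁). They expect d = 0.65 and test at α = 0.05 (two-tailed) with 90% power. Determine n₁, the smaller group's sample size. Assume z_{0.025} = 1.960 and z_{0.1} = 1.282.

n₁ = 38

With allocation ratio k = n₂/n₁ = 2, Var(x̄₁−x̄₂) = σ²(1/n₁ + 1/(k·n₁)) = σ²·(k+1)/(k·n₁).
So n₁ = (1 + 1/k)·((z_{α/2} + z_β)/d)² = 1.500 × (3.242/0.65)².
n₁ = 1.500 × 24.88 = 37.3.
Round up: n₁ = 38, giving n₂ = 2 × 38 = 76.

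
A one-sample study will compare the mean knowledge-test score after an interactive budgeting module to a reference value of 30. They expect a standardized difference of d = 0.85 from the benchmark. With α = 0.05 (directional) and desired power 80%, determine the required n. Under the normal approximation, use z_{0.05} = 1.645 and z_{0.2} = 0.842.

n = 9

For a one-sample test: n = ((z_{α} + z_β) / d)².
z_{α} + z_β = 1.645 + 0.842 = 2.487.
n = (2.487 / 0.85)² = 2.926² = 8.56.
Round up.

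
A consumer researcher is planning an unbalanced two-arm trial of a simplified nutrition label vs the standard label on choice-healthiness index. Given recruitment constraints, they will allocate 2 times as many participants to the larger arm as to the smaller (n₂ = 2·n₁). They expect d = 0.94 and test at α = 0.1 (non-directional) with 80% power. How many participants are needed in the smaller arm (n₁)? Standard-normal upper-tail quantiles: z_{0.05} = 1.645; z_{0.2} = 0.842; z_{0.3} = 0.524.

With allocation ratio k = n₂/n₁ = 2, Var(x̄₁−x̄₂) = σ²(1/n₁ + 1/(k·n₁)) = σ²·(k+1)/(k·n₁).
So n₁ = (1 + 1/k)·((z_{α/2} + z_β)/d)² = 1.500 × (2.487/0.94)².
n₁ = 1.500 × 7.00 = 10.5.
Round up: n₁ = 11, giving n₂ = 2 × 11 = 22.

n₁ = 11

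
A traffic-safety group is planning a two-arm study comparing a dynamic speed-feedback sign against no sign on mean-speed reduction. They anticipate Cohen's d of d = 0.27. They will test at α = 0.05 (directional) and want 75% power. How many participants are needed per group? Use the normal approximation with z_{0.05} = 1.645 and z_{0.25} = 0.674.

For two independent groups with equal n: n = 2·((z_{α} + z_β) / d)².
z_{α} + z_β = 1.645 + 0.674 = 2.319.
n = 2 × (2.319 / 0.27)² = 2 × 8.589² = 2 × 73.77 = 147.5.
Round up to the next whole participant.

n = 148 per group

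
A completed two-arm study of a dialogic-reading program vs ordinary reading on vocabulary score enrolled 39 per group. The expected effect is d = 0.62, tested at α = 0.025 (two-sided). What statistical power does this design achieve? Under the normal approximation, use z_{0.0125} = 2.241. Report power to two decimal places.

power ≈ 0.69

For two equal groups, power = Φ(d·√(n/2) − z_{α/2}).
d·√(n/2) = 0.62 × √(39/2) = 0.62 × 4.416 = 2.738.
z_β = 2.738 − 2.241 = 0.497.
Power = Φ(0.497) = 0.690.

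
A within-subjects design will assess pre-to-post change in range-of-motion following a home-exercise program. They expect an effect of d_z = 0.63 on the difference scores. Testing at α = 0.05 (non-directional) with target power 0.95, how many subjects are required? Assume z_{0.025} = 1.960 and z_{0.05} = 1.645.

n = 33 pairs

For a paired (one-sample on differences) test: n = ((z_{α/2} + z_β) / d)².
z_{α/2} + z_β = 1.960 + 1.645 = 3.605.
n = (3.605 / 0.63)² = 5.722² = 32.74.
Round up.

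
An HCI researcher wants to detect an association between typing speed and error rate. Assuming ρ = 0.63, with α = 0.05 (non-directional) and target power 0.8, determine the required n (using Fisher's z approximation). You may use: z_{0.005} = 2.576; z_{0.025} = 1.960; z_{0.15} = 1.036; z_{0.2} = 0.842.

Fisher's z: C = ½·ln((1+r)/(1−r)) = ½·ln(4.4054) = 0.7414.
n = ((z_{α/2} + z_β)/C)² + 3.
(1.960 + 0.842) / 0.7414 = 2.802 / 0.7414 = 3.779.
n = 3.779² + 3 = 14.28 + 3 = 17.3.
Round up.

n = 18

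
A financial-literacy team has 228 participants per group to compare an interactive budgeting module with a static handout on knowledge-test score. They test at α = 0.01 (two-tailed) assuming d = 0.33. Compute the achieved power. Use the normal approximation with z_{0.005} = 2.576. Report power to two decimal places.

For two equal groups, power = Φ(d·√(n/2) − z_{α/2}).
d·√(n/2) = 0.33 × √(228/2) = 0.33 × 10.677 = 3.523.
z_β = 3.523 − 2.576 = 0.947.
Power = Φ(0.947) = 0.828.

power ≈ 0.83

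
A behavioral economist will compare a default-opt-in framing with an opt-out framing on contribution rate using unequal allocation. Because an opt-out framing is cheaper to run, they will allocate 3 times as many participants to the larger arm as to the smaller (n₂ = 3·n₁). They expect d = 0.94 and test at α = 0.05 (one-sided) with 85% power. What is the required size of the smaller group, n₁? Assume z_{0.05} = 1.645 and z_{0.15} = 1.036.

n₁ = 11

With allocation ratio k = n₂/n₁ = 3, Var(x̄₁−x̄₂) = σ²(1/n₁ + 1/(k·n₁)) = σ²·(k+1)/(k·n₁).
So n₁ = (1 + 1/k)·((z_{α} + z_β)/d)² = 1.333 × (2.681/0.94)².
n₁ = 1.333 × 8.13 = 10.8.
Round up: n₁ = 11, giving n₂ = 3 × 11 = 33.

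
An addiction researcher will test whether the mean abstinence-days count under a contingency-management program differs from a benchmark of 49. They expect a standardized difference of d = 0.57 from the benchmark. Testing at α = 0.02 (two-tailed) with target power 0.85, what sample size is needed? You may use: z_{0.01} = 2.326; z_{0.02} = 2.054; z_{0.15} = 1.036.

n = 35

For a one-sample test: n = ((z_{α/2} + z_β) / d)².
z_{α/2} + z_β = 2.326 + 1.036 = 3.362.
n = (3.362 / 0.57)² = 5.898² = 34.79.
Round up.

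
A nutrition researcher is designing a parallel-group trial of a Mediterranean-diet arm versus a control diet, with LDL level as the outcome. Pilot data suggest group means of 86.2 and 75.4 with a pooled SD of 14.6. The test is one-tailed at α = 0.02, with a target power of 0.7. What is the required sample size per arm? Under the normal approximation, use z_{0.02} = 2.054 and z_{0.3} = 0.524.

Cohen's d = |M₁ − M₂| / SD_pooled = |86.2 − 75.4| / 14.6 = 10.8 / 14.6 = 0.740.
For two independent groups with equal n: n = 2·((z_{α} + z_β) / d)².
z_{α} + z_β = 2.054 + 0.524 = 2.578.
n = 2 × (2.578 / 0.740)² = 2 × 3.484² = 2 × 12.14 = 24.3.
Round up to the next whole participant.

n = 25 per group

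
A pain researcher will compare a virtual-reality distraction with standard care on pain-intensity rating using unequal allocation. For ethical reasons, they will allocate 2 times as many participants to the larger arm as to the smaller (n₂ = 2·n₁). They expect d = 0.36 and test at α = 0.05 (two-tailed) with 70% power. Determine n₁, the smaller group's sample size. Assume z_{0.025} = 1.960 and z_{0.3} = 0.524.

n₁ = 72

With allocation ratio k = n₂/n₁ = 2, Var(x̄₁−x̄₂) = σ²(1/n₁ + 1/(k·n₁)) = σ²·(k+1)/(k·n₁).
So n₁ = (1 + 1/k)·((z_{α/2} + z_β)/d)² = 1.500 × (2.484/0.36)².
n₁ = 1.500 × 47.61 = 71.4.
Round up: n₁ = 72, giving n₂ = 2 × 72 = 144.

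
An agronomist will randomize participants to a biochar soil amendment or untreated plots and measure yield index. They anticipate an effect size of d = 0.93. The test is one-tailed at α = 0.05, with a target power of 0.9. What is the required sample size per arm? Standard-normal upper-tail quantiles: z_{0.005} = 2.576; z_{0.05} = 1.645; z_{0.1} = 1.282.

n = 20 per group

For two independent groups with equal n: n = 2·((z_{α} + z_β) / d)².
z_{α} + z_β = 1.645 + 1.282 = 2.927.
n = 2 × (2.927 / 0.93)² = 2 × 3.147² = 2 × 9.91 = 19.8.
Round up to the next whole participant.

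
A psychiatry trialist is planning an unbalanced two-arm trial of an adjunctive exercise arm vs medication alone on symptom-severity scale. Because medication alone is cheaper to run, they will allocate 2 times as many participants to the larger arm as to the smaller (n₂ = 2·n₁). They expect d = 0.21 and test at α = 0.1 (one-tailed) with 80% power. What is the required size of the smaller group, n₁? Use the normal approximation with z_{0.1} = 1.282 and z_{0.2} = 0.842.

n₁ = 154

With allocation ratio k = n₂/n₁ = 2, Var(x̄₁−x̄₂) = σ²(1/n₁ + 1/(k·n₁)) = σ²·(k+1)/(k·n₁).
So n₁ = (1 + 1/k)·((z_{α} + z_β)/d)² = 1.500 × (2.124/0.21)².
n₁ = 1.500 × 102.30 = 153.4.
Round up: n₁ = 154, giving n₂ = 2 × 154 = 308.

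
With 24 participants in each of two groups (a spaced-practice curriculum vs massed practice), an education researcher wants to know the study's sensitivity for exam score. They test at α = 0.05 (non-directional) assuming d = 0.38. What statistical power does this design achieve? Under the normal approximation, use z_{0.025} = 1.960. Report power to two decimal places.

For two equal groups, power = Φ(d·√(n/2) − z_{α/2}).
d·√(n/2) = 0.38 × √(24/2) = 0.38 × 3.464 = 1.316.
z_β = 1.316 − 1.960 = -0.644.
Power = Φ(-0.644) = 0.260.

power ≈ 0.26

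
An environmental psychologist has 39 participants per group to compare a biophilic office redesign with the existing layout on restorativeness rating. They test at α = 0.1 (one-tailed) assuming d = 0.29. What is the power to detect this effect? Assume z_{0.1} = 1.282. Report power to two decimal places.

For two equal groups, power = Φ(d·√(n/2) − z_{α}).
d·√(n/2) = 0.29 × √(39/2) = 0.29 × 4.416 = 1.281.
z_β = 1.281 − 1.282 = -0.001.
Power = Φ(-0.001) = 0.499.

power ≈ 0.50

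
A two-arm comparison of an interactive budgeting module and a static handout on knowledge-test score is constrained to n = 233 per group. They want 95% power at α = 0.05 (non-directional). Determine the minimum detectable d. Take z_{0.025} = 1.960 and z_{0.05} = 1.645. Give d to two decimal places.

d_min ≈ 0.33

For two independent groups of n = 233 each: d_min = (z_{α/2} + z_β)·√(2/n).
z-sum = 1.960 + 1.645 = 3.605.
d_min = 3.605 × √(2/233) = 3.605 × 0.0926 = 0.334.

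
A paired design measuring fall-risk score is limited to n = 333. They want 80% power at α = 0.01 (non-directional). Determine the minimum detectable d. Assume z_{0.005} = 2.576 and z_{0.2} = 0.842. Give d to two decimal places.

For a single sample (or paired design) of n = 333: d_min = (z_{α/2} + z_β)/√n.
z-sum = 2.576 + 0.842 = 3.418.
d_min = 3.418 / √333 = 3.418 / 18.248 = 0.187.

d_min ≈ 0.19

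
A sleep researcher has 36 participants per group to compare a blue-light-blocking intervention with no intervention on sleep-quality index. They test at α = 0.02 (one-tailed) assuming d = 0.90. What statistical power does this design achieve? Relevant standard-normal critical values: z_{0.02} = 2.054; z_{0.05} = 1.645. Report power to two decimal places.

power ≈ 0.96

For two equal groups, power = Φ(d·√(n/2) − z_{α}).
d·√(n/2) = 0.90 × √(36/2) = 0.90 × 4.243 = 3.818.
z_β = 3.818 − 2.054 = 1.764.
Power = Φ(1.764) = 0.961.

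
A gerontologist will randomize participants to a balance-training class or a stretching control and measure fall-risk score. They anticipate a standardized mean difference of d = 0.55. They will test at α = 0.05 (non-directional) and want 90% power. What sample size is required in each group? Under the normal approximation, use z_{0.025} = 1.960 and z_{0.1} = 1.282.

For two independent groups with equal n: n = 2·((z_{α/2} + z_β) / d)².
z_{α/2} + z_β = 1.960 + 1.282 = 3.242.
n = 2 × (3.242 / 0.55)² = 2 × 5.895² = 2 × 34.75 = 69.5.
Round up to the next whole participant.

n = 70 per group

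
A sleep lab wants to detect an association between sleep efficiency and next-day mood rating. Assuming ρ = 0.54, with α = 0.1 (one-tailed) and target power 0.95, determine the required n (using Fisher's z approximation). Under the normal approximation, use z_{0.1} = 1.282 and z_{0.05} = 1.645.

n = 27

Fisher's z: C = ½·ln((1+r)/(1−r)) = ½·ln(3.3478) = 0.6042.
n = ((z_{α} + z_β)/C)² + 3.
(1.282 + 1.645) / 0.6042 = 2.927 / 0.6042 = 4.844.
n = 4.844² + 3 = 23.47 + 3 = 26.5.
Round up.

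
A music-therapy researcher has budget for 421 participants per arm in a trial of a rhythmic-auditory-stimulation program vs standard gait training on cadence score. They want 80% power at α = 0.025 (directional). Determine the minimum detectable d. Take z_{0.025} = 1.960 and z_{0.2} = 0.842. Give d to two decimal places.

For two independent groups of n = 421 each: d_min = (z_{α} + z_β)·√(2/n).
z-sum = 1.960 + 0.842 = 2.802.
d_min = 2.802 × √(2/421) = 2.802 × 0.0689 = 0.193.

d_min ≈ 0.19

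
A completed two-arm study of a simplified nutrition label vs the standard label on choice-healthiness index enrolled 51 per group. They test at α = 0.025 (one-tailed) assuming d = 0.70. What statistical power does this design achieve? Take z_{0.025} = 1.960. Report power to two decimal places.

For two equal groups, power = Φ(d·√(n/2) − z_{α}).
d·√(n/2) = 0.70 × √(51/2) = 0.70 × 5.050 = 3.535.
z_β = 3.535 − 1.960 = 1.575.
Power = Φ(1.575) = 0.942.

power ≈ 0.94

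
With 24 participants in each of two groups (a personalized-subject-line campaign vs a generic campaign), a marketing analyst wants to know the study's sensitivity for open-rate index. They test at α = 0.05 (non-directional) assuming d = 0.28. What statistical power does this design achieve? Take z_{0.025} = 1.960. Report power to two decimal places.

For two equal groups, power = Φ(d·√(n/2) − z_{α/2}).
d·√(n/2) = 0.28 × √(24/2) = 0.28 × 3.464 = 0.970.
z_β = 0.970 − 1.960 = -0.990.
Power = Φ(-0.990) = 0.161.

power ≈ 0.16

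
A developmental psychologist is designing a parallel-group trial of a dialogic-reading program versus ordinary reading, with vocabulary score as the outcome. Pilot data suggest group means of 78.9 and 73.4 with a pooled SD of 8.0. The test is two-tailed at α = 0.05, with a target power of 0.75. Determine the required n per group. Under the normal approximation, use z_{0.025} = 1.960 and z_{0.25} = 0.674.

Cohen's d = |M₁ − M₂| / SD_pooled = |78.9 − 73.4| / 8.0 = 5.5 / 8.0 = 0.688.
For two independent groups with equal n: n = 2·((z_{α/2} + z_β) / d)².
z_{α/2} + z_β = 1.960 + 0.674 = 2.634.
n = 2 × (2.634 / 0.688)² = 2 × 3.828² = 2 × 14.66 = 29.3.
Round up to the next whole participant.

n = 30 per group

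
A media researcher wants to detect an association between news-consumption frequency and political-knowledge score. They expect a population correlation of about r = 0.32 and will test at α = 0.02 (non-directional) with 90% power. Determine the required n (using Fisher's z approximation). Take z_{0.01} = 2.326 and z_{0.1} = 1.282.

Fisher's z: C = ½·ln((1+r)/(1−r)) = ½·ln(1.9412) = 0.3316.
n = ((z_{α/2} + z_β)/C)² + 3.
(2.326 + 1.282) / 0.3316 = 3.608 / 0.3316 = 10.881.
n = 10.881² + 3 = 118.39 + 3 = 121.4.
Round up.

n = 122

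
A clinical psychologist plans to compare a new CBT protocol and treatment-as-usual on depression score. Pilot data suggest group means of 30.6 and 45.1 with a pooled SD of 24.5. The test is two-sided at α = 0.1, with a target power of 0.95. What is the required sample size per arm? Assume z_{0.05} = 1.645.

Cohen's d = |M₁ − M₂| / SD_pooled = |30.6 − 45.1| / 24.5 = 14.5 / 24.5 = 0.592.
For two independent groups with equal n: n = 2·((z_{α/2} + z_β) / d)².
z_{α/2} + z_β = 1.645 + 1.645 = 3.290.
n = 2 × (3.290 / 0.592)² = 2 × 5.557² = 2 × 30.89 = 61.8.
Round up to the next whole participant.

n = 62 per group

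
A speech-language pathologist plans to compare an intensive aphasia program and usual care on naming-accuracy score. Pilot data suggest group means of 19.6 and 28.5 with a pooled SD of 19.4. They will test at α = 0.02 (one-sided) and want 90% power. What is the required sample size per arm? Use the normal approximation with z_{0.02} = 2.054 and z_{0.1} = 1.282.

Cohen's d = |M₁ − M₂| / SD_pooled = |19.6 − 28.5| / 19.4 = 8.9 / 19.4 = 0.459.
For two independent groups with equal n: n = 2·((z_{α} + z_β) / d)².
z_{α} + z_β = 2.054 + 1.282 = 3.336.
n = 2 × (3.336 / 0.459)² = 2 × 7.268² = 2 × 52.82 = 105.6.
Round up to the next whole participant.

n = 106 per group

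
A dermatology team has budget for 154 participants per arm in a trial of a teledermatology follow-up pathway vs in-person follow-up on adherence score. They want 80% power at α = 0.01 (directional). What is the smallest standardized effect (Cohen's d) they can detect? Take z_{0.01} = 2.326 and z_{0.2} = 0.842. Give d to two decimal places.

For two independent groups of n = 154 each: d_min = (z_{α} + z_β)·√(2/n).
z-sum = 2.326 + 0.842 = 3.168.
d_min = 3.168 × √(2/154) = 3.168 × 0.1140 = 0.361.

d_min ≈ 0.36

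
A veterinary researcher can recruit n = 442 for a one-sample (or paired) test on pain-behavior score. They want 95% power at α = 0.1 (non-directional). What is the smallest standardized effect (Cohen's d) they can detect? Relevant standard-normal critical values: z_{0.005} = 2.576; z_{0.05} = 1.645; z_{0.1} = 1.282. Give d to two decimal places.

d_min ≈ 0.16

For a single sample (or paired design) of n = 442: d_min = (z_{α/2} + z_β)/√n.
z-sum = 1.645 + 1.645 = 3.290.
d_min = 3.290 / √442 = 3.290 / 21.024 = 0.156.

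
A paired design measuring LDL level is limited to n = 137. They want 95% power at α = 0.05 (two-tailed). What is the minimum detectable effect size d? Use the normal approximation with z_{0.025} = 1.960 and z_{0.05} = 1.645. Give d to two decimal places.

d_min ≈ 0.31

For a single sample (or paired design) of n = 137: d_min = (z_{α/2} + z_β)/√n.
z-sum = 1.960 + 1.645 = 3.605.
d_min = 3.605 / √137 = 3.605 / 11.705 = 0.308.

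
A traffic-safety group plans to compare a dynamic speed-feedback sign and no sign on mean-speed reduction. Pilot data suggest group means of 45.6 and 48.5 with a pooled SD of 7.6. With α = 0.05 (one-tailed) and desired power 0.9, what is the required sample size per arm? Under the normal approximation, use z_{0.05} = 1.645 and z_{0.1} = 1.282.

Cohen's d = |M₁ − M₂| / SD_pooled = |45.6 − 48.5| / 7.6 = 2.9 / 7.6 = 0.382.
For two independent groups with equal n: n = 2·((z_{α} + z_β) / d)².
z_{α} + z_β = 1.645 + 1.282 = 2.927.
n = 2 × (2.927 / 0.382)² = 2 × 7.662² = 2 × 58.71 = 117.4.
Round up to the next whole participant.

n = 118 per group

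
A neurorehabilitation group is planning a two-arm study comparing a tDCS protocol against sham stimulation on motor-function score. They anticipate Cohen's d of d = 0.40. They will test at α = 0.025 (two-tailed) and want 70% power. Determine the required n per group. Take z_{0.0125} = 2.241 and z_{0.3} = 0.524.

n = 96 per group

For two independent groups with equal n: n = 2·((z_{α/2} + z_β) / d)².
z_{α/2} + z_β = 2.241 + 0.524 = 2.765.
n = 2 × (2.765 / 0.40)² = 2 × 6.912² = 2 × 47.78 = 95.6.
Round up to the next whole participant.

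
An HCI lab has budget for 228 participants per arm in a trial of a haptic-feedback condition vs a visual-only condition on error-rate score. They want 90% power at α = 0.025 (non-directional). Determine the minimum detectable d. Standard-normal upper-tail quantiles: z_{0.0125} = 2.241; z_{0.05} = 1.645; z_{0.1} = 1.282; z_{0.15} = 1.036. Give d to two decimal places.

d_min ≈ 0.33

For two independent groups of n = 228 each: d_min = (z_{α/2} + z_β)·√(2/n).
z-sum = 2.241 + 1.282 = 3.523.
d_min = 3.523 × √(2/228) = 3.523 × 0.0937 = 0.330.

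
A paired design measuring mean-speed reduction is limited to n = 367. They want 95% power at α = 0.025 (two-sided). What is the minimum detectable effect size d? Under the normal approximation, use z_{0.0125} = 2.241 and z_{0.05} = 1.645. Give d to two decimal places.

d_min ≈ 0.20

For a single sample (or paired design) of n = 367: d_min = (z_{α/2} + z_β)/√n.
z-sum = 2.241 + 1.645 = 3.886.
d_min = 3.886 / √367 = 3.886 / 19.157 = 0.203.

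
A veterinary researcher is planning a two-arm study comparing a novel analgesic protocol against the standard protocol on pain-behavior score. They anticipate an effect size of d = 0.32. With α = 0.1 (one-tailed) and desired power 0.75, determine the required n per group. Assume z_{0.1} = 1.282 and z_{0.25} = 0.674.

n = 75 per group

For two independent groups with equal n: n = 2·((z_{α} + z_β) / d)².
z_{α} + z_β = 1.282 + 0.674 = 1.956.
n = 2 × (1.956 / 0.32)² = 2 × 6.112² = 2 × 37.36 = 74.7.
Round up to the next whole participant.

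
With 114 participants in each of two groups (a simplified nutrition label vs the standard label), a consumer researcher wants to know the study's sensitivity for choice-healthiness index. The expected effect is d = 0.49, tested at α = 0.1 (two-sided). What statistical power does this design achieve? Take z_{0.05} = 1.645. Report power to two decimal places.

power ≈ 0.98

For two equal groups, power = Φ(d·√(n/2) − z_{α/2}).
d·√(n/2) = 0.49 × √(114/2) = 0.49 × 7.550 = 3.699.
z_β = 3.699 − 1.645 = 2.054.
Power = Φ(2.054) = 0.980.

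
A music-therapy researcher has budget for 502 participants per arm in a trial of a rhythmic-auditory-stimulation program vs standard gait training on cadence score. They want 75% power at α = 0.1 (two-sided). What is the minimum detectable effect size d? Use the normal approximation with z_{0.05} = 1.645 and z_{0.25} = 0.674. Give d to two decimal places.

For two independent groups of n = 502 each: d_min = (z_{α/2} + z_β)·√(2/n).
z-sum = 1.645 + 0.674 = 2.319.
d_min = 2.319 × √(2/502) = 2.319 × 0.0631 = 0.146.

d_min ≈ 0.15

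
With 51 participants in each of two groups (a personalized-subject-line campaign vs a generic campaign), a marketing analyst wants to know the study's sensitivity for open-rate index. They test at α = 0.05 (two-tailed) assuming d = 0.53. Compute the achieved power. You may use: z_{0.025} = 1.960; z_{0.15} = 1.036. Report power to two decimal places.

power ≈ 0.76

For two equal groups, power = Φ(d·√(n/2) − z_{α/2}).
d·√(n/2) = 0.53 × √(51/2) = 0.53 × 5.050 = 2.676.
z_β = 2.676 − 1.960 = 0.716.
Power = Φ(0.716) = 0.763.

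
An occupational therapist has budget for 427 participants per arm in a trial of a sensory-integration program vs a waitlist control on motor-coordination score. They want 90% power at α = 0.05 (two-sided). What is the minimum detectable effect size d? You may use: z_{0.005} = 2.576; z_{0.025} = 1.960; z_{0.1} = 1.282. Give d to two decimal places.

For two independent groups of n = 427 each: d_min = (z_{α/2} + z_β)·√(2/n).
z-sum = 1.960 + 1.282 = 3.242.
d_min = 3.242 × √(2/427) = 3.242 × 0.0684 = 0.222.

d_min ≈ 0.22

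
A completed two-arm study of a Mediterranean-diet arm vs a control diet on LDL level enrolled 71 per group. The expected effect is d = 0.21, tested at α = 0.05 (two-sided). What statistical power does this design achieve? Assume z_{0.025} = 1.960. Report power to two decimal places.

power ≈ 0.24

For two equal groups, power = Φ(d·√(n/2) − z_{α/2}).
d·√(n/2) = 0.21 × √(71/2) = 0.21 × 5.958 = 1.251.
z_β = 1.251 − 1.960 = -0.709.
Power = Φ(-0.709) = 0.239.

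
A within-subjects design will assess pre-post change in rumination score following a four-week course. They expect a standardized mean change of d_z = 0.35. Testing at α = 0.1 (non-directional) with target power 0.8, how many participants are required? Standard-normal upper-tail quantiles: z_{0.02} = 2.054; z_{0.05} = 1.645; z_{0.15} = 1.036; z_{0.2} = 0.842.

For a paired (one-sample on differences) test: n = ((z_{α/2} + z_β) / d)².
z_{α/2} + z_β = 1.645 + 0.842 = 2.487.
n = (2.487 / 0.35)² = 7.106² = 50.49.
Round up.

n = 51 pairs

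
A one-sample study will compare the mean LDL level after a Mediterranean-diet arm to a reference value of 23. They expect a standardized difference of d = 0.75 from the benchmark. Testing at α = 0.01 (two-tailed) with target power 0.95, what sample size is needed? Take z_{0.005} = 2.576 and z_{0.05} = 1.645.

For a one-sample test: n = ((z_{α/2} + z_β) / d)².
z_{α/2} + z_β = 2.576 + 1.645 = 4.221.
n = (4.221 / 0.75)² = 5.628² = 31.67.
Round up.

n = 32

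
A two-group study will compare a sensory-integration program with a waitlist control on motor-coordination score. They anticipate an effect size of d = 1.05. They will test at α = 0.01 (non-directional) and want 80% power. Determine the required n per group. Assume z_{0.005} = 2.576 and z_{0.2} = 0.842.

For two independent groups with equal n: n = 2·((z_{α/2} + z_β) / d)².
z_{α/2} + z_β = 2.576 + 0.842 = 3.418.
n = 2 × (3.418 / 1.05)² = 2 × 3.255² = 2 × 10.60 = 21.2.
Round up to the next whole participant.

n = 22 per group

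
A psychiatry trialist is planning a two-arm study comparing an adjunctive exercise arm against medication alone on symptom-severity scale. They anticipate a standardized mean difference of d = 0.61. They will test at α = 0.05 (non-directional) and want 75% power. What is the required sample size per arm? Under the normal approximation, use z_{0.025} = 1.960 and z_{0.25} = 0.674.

For two independent groups with equal n: n = 2·((z_{α/2} + z_β) / d)².
z_{α/2} + z_β = 1.960 + 0.674 = 2.634.
n = 2 × (2.634 / 0.61)² = 2 × 4.318² = 2 × 18.65 = 37.3.
Round up to the next whole participant.

n = 38 per group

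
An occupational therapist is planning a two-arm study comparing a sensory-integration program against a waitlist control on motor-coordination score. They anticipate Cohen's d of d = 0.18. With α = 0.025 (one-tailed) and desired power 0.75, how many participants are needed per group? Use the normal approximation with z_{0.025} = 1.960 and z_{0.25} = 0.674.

n = 429 per group

For two independent groups with equal n: n = 2·((z_{α} + z_β) / d)².
z_{α} + z_β = 1.960 + 0.674 = 2.634.
n = 2 × (2.634 / 0.18)² = 2 × 14.633² = 2 × 214.13 = 428.3.
Round up to the next whole participant.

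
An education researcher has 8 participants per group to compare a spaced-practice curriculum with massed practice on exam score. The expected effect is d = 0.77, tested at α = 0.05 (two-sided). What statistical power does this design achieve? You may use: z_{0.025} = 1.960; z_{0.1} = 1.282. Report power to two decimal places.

For two equal groups, power = Φ(d·√(n/2) − z_{α/2}).
d·√(n/2) = 0.77 × √(8/2) = 0.77 × 2.000 = 1.540.
z_β = 1.540 − 1.960 = -0.420.
Power = Φ(-0.420) = 0.337.

power ≈ 0.34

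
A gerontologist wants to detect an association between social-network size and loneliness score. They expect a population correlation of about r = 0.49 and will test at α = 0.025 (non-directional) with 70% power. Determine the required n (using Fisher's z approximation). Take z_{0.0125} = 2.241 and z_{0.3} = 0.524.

n = 30

Fisher's z: C = ½·ln((1+r)/(1−r)) = ½·ln(2.9216) = 0.5361.
n = ((z_{α/2} + z_β)/C)² + 3.
(2.241 + 0.524) / 0.5361 = 2.765 / 0.5361 = 5.158.
n = 5.158² + 3 = 26.60 + 3 = 29.6.
Round up.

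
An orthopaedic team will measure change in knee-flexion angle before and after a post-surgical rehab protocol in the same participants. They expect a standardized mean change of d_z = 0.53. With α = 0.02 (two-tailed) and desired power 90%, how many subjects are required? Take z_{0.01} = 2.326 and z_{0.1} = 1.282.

For a paired (one-sample on differences) test: n = ((z_{α/2} + z_β) / d)².
z_{α/2} + z_β = 2.326 + 1.282 = 3.608.
n = (3.608 / 0.53)² = 6.808² = 46.34.
Round up.

n = 47 pairs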